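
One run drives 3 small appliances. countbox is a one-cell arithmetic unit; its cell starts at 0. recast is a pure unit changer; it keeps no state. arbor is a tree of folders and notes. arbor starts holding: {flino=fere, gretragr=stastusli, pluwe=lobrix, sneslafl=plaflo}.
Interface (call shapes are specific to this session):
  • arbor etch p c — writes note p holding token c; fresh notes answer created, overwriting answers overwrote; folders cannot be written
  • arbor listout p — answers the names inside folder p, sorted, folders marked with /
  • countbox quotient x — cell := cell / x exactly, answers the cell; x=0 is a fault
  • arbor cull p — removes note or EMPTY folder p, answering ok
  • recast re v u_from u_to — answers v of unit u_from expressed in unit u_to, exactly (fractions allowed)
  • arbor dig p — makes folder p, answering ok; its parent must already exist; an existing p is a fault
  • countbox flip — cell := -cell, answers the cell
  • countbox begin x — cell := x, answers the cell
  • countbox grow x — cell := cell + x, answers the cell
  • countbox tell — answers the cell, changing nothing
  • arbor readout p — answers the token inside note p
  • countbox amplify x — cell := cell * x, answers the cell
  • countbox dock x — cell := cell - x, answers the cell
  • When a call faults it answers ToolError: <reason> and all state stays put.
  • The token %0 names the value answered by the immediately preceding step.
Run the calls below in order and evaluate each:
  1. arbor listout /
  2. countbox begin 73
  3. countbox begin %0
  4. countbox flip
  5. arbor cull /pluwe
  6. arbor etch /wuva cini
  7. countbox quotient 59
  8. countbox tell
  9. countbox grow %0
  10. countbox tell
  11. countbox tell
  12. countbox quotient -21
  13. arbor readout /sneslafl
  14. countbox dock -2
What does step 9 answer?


Answer: -146/59

Derivation:
CALL arbor listout[p→/]
RET  [flino, gretragr, pluwe, sneslafl]
CALL countbox begin[x→73]
RET  73
CALL countbox begin[x→%0]
RET  73
CALL countbox flip[]
RET  -73
CALL arbor cull[p→/pluwe]
RET  ok
CALL arbor etch[p→/wuva; c→cini]
RET  created
CALL countbox quotient[x→59]
RET  -73/59
CALL countbox tell[]
RET  -73/59
CALL countbox grow[x→%0]
RET  -146/59
CALL countbox tell[]
RET  -146/59
CALL countbox tell[]
RET  -146/59
CALL countbox quotient[x→-21]
RET  146/1239
CALL arbor readout[p→/sneslafl]
RET  plaflo
CALL countbox dock[x→-2]
RET  2624/1239


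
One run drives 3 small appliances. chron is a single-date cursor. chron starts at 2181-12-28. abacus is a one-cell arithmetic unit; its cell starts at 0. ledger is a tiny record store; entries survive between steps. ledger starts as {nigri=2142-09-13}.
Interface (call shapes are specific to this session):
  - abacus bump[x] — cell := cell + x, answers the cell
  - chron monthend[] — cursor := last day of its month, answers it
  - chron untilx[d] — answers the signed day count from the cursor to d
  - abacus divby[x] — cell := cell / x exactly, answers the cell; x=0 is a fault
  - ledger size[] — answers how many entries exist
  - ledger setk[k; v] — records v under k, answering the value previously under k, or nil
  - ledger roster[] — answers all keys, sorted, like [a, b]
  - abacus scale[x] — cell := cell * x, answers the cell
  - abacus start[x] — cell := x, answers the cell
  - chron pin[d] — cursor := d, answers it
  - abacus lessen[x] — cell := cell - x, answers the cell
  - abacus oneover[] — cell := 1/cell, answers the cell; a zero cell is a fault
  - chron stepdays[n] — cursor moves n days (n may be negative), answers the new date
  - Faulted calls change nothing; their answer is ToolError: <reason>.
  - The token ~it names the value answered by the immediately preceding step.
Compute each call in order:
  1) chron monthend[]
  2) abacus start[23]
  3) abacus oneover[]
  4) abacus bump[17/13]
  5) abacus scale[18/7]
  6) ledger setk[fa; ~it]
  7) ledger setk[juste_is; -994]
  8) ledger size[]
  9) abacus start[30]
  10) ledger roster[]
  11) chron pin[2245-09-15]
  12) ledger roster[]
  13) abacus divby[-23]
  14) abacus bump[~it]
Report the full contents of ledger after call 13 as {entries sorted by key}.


;; chron monthend() -> 2181-12-31
;; abacus start(x→23) -> 23
;; abacus oneover() -> 1/23
;; abacus bump(x→17/13) -> 404/299
;; abacus scale(x→18/7) -> 7272/2093
;; ledger setk(k→fa, v→~it) -> nil
;; ledger setk(k→juste_is, v→-994) -> nil
;; ledger size() -> 3
;; abacus start(x→30) -> 30
;; ledger roster() -> [fa, juste_is, nigri]
;; chron pin(d→2245-09-15) -> 2245-09-15
;; ledger roster() -> [fa, juste_is, nigri]
;; abacus divby(x→-23) -> -30/23
;; abacus bump(x→~it) -> -60/23

Answer: {fa=7272/2093, juste_is=-994, nigri=2142-09-13}


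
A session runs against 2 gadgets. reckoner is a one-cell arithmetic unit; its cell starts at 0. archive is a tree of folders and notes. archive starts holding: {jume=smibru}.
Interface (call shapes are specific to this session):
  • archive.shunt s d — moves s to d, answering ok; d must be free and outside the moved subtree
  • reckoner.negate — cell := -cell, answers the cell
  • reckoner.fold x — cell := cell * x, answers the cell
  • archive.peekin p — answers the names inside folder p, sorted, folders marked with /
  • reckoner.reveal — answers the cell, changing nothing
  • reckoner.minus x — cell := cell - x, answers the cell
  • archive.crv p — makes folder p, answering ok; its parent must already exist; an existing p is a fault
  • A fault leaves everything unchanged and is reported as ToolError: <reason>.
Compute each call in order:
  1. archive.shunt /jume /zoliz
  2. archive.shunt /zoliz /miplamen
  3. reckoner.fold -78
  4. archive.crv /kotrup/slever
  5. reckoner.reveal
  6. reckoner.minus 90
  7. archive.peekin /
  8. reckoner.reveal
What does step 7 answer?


Answer: [miplamen]

Derivation:
// 1. shunt(s: /jume, d: /zoliz) == ok
// 2. shunt(s: /zoliz, d: /miplamen) == ok
// 3. fold(x: -78) == 0
// 4. crv(p: /kotrup/slever) == ToolError: no parent
// 5. reveal() == 0
// 6. minus(x: 90) == -90
// 7. peekin(p: /) == [miplamen]
// 8. reveal() == -90


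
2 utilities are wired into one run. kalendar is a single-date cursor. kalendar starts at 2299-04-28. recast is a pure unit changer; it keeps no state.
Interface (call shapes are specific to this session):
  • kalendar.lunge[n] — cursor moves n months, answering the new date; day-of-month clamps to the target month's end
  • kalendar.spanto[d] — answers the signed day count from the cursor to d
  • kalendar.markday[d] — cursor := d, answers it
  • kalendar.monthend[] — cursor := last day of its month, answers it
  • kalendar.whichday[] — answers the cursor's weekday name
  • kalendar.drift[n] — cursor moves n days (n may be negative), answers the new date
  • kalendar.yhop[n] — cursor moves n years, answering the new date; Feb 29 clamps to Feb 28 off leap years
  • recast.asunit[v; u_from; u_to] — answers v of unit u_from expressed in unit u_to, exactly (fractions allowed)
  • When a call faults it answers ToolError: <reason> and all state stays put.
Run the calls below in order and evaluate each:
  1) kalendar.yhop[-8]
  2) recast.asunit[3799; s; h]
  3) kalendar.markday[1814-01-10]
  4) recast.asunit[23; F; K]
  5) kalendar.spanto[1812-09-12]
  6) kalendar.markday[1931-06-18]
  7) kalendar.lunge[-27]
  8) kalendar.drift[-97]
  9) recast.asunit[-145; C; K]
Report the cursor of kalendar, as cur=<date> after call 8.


[in] kalendar.yhop -8
= 2291-04-28
[in] recast.asunit 3799 s h
= 3799/3600
[in] kalendar.markday 1814-01-10
= 1814-01-10
[in] recast.asunit 23 F K
= 5363/20
[in] kalendar.spanto 1812-09-12
= -485
[in] kalendar.markday 1931-06-18
= 1931-06-18
[in] kalendar.lunge -27
= 1929-03-18
[in] kalendar.drift -97
= 1928-12-11
[in] recast.asunit -145 C K
= 2563/20

Answer: cur=1928-12-11


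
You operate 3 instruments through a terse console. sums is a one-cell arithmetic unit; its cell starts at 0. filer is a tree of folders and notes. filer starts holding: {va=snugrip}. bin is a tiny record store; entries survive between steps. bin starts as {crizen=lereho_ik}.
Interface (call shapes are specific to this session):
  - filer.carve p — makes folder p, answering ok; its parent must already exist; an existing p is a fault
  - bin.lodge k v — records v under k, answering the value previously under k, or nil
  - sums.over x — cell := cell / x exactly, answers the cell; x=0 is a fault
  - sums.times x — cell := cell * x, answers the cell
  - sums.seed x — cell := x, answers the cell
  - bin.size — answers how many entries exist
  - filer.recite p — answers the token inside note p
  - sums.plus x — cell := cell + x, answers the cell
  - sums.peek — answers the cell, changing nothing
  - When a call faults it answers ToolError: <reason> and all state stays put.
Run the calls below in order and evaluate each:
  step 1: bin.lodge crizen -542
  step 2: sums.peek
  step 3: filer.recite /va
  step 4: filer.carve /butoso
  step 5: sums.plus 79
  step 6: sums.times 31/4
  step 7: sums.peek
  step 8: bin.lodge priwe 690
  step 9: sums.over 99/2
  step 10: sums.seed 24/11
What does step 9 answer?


% bin.lodge(k='crizen', v='-542') -> lereho_ik
% sums.peek() -> 0
% filer.recite(p='/va') -> snugrip
% filer.carve(p='/butoso') -> ok
% sums.plus(x='79') -> 79
% sums.times(x='31/4') -> 2449/4
% sums.peek() -> 2449/4
% bin.lodge(k='priwe', v='690') -> nil
% sums.over(x='99/2') -> 2449/198
% sums.seed(x='24/11') -> 24/11

Answer: 2449/198


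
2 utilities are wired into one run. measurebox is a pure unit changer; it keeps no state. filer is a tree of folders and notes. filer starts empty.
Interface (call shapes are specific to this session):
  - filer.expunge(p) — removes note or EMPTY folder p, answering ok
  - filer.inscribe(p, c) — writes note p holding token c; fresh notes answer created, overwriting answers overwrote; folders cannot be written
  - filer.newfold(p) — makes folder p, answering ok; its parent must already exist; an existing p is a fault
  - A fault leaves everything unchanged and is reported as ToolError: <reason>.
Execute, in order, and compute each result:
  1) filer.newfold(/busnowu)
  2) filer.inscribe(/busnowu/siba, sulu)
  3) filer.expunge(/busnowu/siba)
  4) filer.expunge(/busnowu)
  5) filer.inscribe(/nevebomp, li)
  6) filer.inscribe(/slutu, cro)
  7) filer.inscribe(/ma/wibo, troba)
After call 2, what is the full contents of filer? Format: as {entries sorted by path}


Answer: {busnowu/, busnowu/siba=sulu}

Derivation:
-> filer.newfold(p='/busnowu')
<- ok
-> filer.inscribe(p='/busnowu/siba', c='sulu')
<- created
-> filer.expunge(p='/busnowu/siba')
<- ok
-> filer.expunge(p='/busnowu')
<- ok
-> filer.inscribe(p='/nevebomp', c='li')
<- created
-> filer.inscribe(p='/slutu', c='cro')
<- created
-> filer.inscribe(p='/ma/wibo', c='troba')
<- ToolError: no parent


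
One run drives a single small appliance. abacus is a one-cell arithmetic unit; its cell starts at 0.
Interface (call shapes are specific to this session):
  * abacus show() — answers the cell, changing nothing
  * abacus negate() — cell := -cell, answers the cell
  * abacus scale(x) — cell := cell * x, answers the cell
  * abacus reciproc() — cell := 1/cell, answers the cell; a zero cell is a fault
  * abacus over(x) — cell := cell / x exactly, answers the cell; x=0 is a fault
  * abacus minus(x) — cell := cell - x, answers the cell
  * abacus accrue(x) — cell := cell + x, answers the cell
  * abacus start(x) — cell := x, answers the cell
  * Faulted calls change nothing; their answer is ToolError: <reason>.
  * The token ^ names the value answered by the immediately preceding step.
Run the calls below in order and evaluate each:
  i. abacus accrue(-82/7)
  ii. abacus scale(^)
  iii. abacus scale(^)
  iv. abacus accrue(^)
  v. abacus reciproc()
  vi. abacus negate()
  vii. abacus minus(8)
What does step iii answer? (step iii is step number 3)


Answer: 45212176/2401

Derivation:
·→ abacus accrue(-82/7)
·← -82/7
·→ abacus scale(^)
·← 6724/49
·→ abacus scale(^)
·← 45212176/2401
·→ abacus accrue(^)
·← 90424352/2401
·→ abacus reciproc()
·← 2401/90424352
·→ abacus negate()
·← -2401/90424352
·→ abacus minus(8)
·← -723397217/90424352


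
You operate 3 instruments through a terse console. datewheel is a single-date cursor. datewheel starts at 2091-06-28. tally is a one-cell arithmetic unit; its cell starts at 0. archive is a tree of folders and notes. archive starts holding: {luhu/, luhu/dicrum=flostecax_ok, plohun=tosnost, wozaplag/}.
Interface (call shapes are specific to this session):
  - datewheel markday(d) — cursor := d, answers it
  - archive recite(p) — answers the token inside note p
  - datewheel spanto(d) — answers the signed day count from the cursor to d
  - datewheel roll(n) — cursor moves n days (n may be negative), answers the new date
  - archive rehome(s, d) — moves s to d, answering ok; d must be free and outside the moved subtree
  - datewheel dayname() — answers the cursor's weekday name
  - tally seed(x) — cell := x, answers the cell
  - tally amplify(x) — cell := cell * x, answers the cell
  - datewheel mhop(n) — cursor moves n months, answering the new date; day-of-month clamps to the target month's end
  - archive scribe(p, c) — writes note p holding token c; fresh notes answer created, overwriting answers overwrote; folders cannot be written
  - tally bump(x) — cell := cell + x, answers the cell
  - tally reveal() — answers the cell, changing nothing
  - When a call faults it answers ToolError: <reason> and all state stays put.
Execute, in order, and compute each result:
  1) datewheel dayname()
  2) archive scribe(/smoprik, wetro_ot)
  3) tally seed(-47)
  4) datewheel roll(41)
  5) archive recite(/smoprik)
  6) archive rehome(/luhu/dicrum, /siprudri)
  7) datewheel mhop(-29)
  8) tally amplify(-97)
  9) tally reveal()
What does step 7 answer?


Answer: 2089-03-08

Derivation:
Invoking datewheel dayname(), yielding Thursday.
I try archive scribe(p→/smoprik, c→wetro_ot), and observe created.
I invoke tally seed(x→-47), and get -47.
Using datewheel roll(n→41), which returns 2091-08-08.
Using archive recite(p→/smoprik): wetro_ot.
I use archive rehome(s→/luhu/dicrum, d→/siprudri), and observe ok.
Invoking datewheel mhop(n→-29): 2089-03-08.
Next I call tally amplify(x→-97), which returns 4559.
Next I call tally reveal(), — result: 4559.


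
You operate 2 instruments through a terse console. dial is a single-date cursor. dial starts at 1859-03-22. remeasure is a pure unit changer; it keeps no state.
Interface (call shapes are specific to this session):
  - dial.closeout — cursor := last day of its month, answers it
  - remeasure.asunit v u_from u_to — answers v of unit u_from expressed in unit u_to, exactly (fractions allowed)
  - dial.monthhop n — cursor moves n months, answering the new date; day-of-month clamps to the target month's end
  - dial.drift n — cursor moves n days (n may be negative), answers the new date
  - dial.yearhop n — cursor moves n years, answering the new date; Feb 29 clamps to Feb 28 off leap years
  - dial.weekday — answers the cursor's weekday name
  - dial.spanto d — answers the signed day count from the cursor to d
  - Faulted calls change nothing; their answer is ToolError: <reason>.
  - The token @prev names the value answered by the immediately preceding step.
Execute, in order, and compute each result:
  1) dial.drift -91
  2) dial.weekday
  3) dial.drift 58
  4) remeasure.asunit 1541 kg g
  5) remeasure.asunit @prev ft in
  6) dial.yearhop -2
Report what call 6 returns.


~$ drift n: -91
[out] 1858-12-21
~$ weekday
[out] Tuesday
~$ drift n: 58
[out] 1859-02-17
~$ asunit v: 1541 u_from: kg u_to: g
[out] 1541000
~$ asunit v: @prev u_from: ft u_to: in
[out] 18492000
~$ yearhop n: -2
[out] 1857-02-17

Answer: 1857-02-17


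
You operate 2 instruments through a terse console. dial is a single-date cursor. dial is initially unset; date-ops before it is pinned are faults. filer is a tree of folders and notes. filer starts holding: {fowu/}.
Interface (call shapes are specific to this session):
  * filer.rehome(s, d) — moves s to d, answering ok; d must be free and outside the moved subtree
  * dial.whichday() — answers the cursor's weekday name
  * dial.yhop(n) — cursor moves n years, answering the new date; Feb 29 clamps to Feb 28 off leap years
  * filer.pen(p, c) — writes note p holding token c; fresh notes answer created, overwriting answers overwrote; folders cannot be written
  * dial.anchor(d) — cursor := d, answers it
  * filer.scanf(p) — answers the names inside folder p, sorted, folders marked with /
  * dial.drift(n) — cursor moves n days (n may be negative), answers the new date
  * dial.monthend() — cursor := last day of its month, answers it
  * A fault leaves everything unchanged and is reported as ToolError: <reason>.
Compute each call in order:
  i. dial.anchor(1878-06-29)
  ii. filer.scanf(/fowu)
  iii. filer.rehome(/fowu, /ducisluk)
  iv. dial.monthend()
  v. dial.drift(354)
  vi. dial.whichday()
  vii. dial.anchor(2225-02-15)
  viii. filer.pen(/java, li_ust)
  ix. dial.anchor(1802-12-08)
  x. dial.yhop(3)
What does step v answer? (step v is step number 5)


! anchor(d: 1878-06-29) : 1878-06-29
! scanf(p: /fowu) : []
! rehome(s: /fowu, d: /ducisluk) : ok
! monthend() : 1878-06-30
! drift(n: 354) : 1879-06-19
! whichday() : Thursday
! anchor(d: 2225-02-15) : 2225-02-15
! pen(p: /java, c: li_ust) : created
! anchor(d: 1802-12-08) : 1802-12-08
! yhop(n: 3) : 1805-12-08

Answer: 1879-06-19


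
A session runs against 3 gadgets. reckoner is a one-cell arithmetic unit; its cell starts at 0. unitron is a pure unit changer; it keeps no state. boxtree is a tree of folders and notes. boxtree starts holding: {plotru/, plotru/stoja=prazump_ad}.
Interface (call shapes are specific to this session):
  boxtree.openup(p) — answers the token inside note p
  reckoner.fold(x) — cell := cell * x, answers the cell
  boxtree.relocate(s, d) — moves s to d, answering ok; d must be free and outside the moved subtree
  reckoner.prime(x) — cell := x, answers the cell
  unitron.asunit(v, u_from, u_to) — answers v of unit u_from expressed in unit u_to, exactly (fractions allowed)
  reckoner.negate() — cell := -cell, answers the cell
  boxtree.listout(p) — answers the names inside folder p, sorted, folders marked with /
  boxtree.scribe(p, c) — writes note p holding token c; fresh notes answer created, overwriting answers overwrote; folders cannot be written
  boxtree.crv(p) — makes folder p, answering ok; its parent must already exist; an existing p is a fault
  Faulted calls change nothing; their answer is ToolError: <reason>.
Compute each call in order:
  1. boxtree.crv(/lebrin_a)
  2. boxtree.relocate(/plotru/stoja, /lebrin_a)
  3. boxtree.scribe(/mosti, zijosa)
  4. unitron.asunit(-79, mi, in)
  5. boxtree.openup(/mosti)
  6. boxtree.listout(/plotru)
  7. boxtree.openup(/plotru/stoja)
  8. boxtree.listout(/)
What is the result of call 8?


Answer: [lebrin_a/, mosti, plotru/]

Derivation:
-- 1. boxtree.crv(p→/lebrin_a) ~> ok
-- 2. boxtree.relocate(s→/plotru/stoja, d→/lebrin_a) ~> ToolError: exists
-- 3. boxtree.scribe(p→/mosti, c→zijosa) ~> created
-- 4. unitron.asunit(v→-79, u_from→mi, u_to→in) ~> -5005440
-- 5. boxtree.openup(p→/mosti) ~> zijosa
-- 6. boxtree.listout(p→/plotru) ~> [stoja]
-- 7. boxtree.openup(p→/plotru/stoja) ~> prazump_ad
-- 8. boxtree.listout(p→/) ~> [lebrin_a/, mosti, plotru/]


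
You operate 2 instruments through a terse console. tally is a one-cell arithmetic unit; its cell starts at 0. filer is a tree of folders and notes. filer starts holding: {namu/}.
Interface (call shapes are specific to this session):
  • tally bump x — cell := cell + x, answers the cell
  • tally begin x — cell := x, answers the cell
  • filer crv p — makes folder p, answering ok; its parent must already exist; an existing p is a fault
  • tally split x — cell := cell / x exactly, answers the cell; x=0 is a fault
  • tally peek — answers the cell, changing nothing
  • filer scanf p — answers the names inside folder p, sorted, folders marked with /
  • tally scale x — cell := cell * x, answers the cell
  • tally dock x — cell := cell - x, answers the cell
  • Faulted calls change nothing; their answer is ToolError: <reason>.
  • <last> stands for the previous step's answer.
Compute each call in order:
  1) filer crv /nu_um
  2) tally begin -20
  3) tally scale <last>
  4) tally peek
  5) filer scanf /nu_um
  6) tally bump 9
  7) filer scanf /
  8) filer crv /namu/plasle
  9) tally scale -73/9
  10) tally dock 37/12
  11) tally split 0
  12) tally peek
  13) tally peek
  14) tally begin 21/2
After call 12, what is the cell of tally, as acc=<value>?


Answer: acc=-119539/36

Derivation:
I run filer crv with p: /nu_um, yielding ok.
I try tally begin with x: -20, and observe -20.
I run tally scale with x: <last>, and get 400.
Calling tally peek(), → 400.
I use filer scanf with p: /nu_um, — result: [].
I call tally bump with x: 9, and see 409.
I use filer scanf with p: /, and see [namu/, nu_um/].
I run filer crv with p: /namu/plasle, yielding ok.
I try tally scale with x: -73/9, — result: -29857/9.
I invoke tally dock with x: 37/12, and see -119539/36.
Using tally split with x: 0, and get ToolError: division by zero.
Calling tally peek, → -119539/36.
I run tally peek(), — result: -119539/36.
I invoke tally begin with x: 21/2, and see 21/2.


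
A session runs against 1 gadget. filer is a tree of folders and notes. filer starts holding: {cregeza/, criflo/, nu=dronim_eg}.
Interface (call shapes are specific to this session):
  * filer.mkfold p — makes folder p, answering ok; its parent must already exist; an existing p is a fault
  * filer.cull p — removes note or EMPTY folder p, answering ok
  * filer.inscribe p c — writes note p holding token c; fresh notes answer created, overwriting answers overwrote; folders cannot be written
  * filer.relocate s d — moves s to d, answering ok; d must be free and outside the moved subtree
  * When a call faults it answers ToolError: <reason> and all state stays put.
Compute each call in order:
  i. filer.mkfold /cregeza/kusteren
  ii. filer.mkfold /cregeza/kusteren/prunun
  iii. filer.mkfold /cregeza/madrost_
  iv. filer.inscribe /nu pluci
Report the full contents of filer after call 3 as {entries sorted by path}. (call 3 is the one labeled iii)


Calling filer.mkfold using p='/cregeza/kusteren', and see ok.
Invoking filer.mkfold using p='/cregeza/kusteren/prunun', yielding ok.
Using filer.mkfold using p='/cregeza/madrost_', which returns ok.
I invoke filer.inscribe using p='/nu', c='pluci', which returns overwrote.

Answer: {cregeza/, cregeza/kusteren/, cregeza/kusteren/prunun/, cregeza/madrost_/, criflo/, nu=dronim_eg}


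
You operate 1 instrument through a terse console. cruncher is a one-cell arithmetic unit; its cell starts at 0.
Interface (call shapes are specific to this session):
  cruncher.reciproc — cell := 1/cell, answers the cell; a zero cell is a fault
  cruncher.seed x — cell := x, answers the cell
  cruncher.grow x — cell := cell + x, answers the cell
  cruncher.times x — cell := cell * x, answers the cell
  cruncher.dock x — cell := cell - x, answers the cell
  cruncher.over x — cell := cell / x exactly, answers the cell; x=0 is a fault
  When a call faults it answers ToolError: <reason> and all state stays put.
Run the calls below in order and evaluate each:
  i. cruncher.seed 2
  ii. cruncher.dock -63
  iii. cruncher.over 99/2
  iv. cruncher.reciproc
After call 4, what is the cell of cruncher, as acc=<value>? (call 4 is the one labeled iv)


Answer: acc=99/130

Derivation:
# cruncher.seed(x: 2) == 2
# cruncher.dock(x: -63) == 65
# cruncher.over(x: 99/2) == 130/99
# cruncher.reciproc() == 99/130


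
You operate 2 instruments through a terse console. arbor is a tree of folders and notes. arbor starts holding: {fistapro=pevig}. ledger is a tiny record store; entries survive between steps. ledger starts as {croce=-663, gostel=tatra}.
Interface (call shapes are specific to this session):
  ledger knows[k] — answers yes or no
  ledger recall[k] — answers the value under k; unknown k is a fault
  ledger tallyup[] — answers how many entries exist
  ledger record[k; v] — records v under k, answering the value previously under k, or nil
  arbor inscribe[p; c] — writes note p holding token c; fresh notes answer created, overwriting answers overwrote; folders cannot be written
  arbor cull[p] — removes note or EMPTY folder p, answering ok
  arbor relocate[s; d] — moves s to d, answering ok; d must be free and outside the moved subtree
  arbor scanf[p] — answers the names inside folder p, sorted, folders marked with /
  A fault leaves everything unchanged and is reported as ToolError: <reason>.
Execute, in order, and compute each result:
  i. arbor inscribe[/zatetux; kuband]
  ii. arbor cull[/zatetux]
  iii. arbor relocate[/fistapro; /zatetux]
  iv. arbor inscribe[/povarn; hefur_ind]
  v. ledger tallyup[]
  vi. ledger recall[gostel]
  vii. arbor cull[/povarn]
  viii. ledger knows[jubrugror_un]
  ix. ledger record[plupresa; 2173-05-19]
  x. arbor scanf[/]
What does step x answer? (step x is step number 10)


-- 1. arbor inscribe(p='/zatetux', c='kuband') ~> created
-- 2. arbor cull(p='/zatetux') ~> ok
-- 3. arbor relocate(s='/fistapro', d='/zatetux') ~> ok
-- 4. arbor inscribe(p='/povarn', c='hefur_ind') ~> created
-- 5. ledger tallyup() ~> 2
-- 6. ledger recall(k='gostel') ~> tatra
-- 7. arbor cull(p='/povarn') ~> ok
-- 8. ledger knows(k='jubrugror_un') ~> no
-- 9. ledger record(k='plupresa', v='2173-05-19') ~> nil
-- 10. arbor scanf(p='/') ~> [zatetux]

Answer: [zatetux]


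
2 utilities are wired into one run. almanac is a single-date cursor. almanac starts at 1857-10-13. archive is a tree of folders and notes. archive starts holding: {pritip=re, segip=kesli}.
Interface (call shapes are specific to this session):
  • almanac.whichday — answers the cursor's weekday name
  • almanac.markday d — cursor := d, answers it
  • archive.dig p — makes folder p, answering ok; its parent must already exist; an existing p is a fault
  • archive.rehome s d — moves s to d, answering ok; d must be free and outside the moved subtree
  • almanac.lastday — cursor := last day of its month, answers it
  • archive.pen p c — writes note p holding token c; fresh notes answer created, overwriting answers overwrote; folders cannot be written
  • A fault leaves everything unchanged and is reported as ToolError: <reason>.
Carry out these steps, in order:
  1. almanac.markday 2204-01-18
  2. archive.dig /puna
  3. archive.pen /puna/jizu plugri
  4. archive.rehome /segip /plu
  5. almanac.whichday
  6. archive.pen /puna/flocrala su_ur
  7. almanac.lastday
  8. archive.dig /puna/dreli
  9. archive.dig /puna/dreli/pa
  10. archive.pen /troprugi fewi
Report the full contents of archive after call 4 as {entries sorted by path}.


% almanac.markday 2204-01-18
:: 2204-01-18
% archive.dig /puna
:: ok
% archive.pen /puna/jizu plugri
:: created
% archive.rehome /segip /plu
:: ok
% almanac.whichday
:: Wednesday
% archive.pen /puna/flocrala su_ur
:: created
% almanac.lastday
:: 2204-01-31
% archive.dig /puna/dreli
:: ok
% archive.dig /puna/dreli/pa
:: ok
% archive.pen /troprugi fewi
:: created

Answer: {plu=kesli, pritip=re, puna/, puna/jizu=plugri}


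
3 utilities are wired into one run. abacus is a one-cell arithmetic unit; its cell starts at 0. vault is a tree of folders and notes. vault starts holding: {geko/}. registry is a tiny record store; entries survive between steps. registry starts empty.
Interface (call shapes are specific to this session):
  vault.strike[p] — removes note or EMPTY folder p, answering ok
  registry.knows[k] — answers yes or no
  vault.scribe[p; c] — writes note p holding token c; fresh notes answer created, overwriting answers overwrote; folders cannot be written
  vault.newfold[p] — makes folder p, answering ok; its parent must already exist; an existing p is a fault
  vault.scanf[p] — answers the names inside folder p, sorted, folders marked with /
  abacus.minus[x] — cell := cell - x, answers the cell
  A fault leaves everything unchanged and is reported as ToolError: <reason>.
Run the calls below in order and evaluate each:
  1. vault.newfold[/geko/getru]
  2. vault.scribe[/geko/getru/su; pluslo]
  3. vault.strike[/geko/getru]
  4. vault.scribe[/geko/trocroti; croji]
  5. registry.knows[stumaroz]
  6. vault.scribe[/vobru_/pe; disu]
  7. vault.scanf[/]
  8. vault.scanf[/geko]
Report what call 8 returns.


! vault.newfold(/geko/getru) : ok
! vault.scribe(/geko/getru/su, pluslo) : created
! vault.strike(/geko/getru) : ToolError: not empty
! vault.scribe(/geko/trocroti, croji) : created
! registry.knows(stumaroz) : no
! vault.scribe(/vobru_/pe, disu) : ToolError: no parent
! vault.scanf(/) : [geko/]
! vault.scanf(/geko) : [getru/, trocroti]

Answer: [getru/, trocroti]


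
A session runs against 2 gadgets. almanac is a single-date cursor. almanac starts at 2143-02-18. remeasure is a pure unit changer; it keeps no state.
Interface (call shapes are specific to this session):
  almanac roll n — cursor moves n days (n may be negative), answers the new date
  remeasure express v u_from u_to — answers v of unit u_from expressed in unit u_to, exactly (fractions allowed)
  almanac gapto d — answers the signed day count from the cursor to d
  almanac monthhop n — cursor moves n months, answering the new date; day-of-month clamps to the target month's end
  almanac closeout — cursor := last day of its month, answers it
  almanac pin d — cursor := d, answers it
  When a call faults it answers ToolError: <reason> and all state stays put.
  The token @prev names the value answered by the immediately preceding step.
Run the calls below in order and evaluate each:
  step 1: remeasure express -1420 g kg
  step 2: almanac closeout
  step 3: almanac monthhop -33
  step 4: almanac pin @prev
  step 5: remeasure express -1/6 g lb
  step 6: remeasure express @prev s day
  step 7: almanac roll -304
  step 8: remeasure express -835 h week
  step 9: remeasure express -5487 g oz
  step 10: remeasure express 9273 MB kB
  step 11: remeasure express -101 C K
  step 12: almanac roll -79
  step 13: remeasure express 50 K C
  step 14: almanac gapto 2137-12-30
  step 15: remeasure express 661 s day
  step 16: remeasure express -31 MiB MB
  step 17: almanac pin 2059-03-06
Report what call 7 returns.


[in] remeasure express v='-1420' u_from='g' u_to='kg'
  -71/50
[in] almanac closeout
  2143-02-28
[in] almanac monthhop n='-33'
  2140-05-28
[in] almanac pin d='@prev'
  2140-05-28
[in] remeasure express v='-1/6' u_from='g' u_to='lb'
  -50000/136077711
[in] remeasure express v='@prev' u_from='s' u_to='day'
  -125/29392785576
[in] almanac roll n='-304'
  2139-07-29
[in] remeasure express v='-835' u_from='h' u_to='week'
  -835/168
[in] remeasure express v='-5487' u_from='g' u_to='oz'
  -8779200000/45359237
[in] remeasure express v='9273' u_from='MB' u_to='kB'
  9273000
[in] remeasure express v='-101' u_from='C' u_to='K'
  3443/20
[in] almanac roll n='-79'
  2139-05-11
[in] remeasure express v='50' u_from='K' u_to='C'
  -4463/20
[in] almanac gapto d='2137-12-30'
  -497
[in] remeasure express v='661' u_from='s' u_to='day'
  661/86400
[in] remeasure express v='-31' u_from='MiB' u_to='MB'
  -507904/15625
[in] almanac pin d='2059-03-06'
  2059-03-06

Answer: 2139-07-29


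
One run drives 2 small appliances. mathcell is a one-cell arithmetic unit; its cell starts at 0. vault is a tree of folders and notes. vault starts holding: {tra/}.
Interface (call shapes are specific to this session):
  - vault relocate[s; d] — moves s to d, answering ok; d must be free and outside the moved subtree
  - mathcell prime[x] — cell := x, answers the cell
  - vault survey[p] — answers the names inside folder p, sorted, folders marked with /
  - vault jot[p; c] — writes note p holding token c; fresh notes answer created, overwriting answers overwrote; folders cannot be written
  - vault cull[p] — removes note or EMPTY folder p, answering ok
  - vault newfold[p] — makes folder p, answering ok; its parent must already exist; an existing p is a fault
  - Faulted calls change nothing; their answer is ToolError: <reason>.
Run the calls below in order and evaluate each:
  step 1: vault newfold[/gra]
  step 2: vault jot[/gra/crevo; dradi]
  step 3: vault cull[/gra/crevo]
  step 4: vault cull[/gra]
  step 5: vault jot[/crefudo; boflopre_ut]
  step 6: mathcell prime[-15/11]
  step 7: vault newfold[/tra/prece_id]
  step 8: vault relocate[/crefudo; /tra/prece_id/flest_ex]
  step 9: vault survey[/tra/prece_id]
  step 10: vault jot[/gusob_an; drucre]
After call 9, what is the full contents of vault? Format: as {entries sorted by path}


Using vault newfold(p: /gra), and get ok.
I try vault jot(p: /gra/crevo, c: dradi), and get created.
Using vault cull(p: /gra/crevo), and see ok.
I run vault cull(p: /gra), and observe ok.
Next I call vault jot(p: /crefudo, c: boflopre_ut), and observe created.
Using mathcell prime(x: -15/11), and see -15/11.
I invoke vault newfold(p: /tra/prece_id), yielding ok.
I try vault relocate(s: /crefudo, d: /tra/prece_id/flest_ex), which returns ok.
Then vault survey(p: /tra/prece_id), and see [flest_ex].
I invoke vault jot(p: /gusob_an, c: drucre), and get created.

Answer: {tra/, tra/prece_id/, tra/prece_id/flest_ex=boflopre_ut}


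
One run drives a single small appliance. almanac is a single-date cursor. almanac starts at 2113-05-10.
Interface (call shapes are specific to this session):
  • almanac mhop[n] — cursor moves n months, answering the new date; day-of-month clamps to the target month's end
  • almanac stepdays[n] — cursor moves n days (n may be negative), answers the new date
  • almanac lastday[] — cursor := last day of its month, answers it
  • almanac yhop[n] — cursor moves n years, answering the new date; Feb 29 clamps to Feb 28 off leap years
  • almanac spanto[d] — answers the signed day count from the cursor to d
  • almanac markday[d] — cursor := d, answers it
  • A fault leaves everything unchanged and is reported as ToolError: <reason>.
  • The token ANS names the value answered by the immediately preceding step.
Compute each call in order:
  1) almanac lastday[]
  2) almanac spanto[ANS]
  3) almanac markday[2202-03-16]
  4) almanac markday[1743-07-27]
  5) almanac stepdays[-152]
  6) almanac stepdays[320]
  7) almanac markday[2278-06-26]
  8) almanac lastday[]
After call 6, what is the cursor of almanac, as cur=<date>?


Answer: cur=1744-01-11

Derivation:
→ almanac lastday()
← 2113-05-31
→ almanac spanto(d: ANS)
← 0
→ almanac markday(d: 2202-03-16)
← 2202-03-16
→ almanac markday(d: 1743-07-27)
← 1743-07-27
→ almanac stepdays(n: -152)
← 1743-02-25
→ almanac stepdays(n: 320)
← 1744-01-11
→ almanac markday(d: 2278-06-26)
← 2278-06-26
→ almanac lastday()
← 2278-06-30


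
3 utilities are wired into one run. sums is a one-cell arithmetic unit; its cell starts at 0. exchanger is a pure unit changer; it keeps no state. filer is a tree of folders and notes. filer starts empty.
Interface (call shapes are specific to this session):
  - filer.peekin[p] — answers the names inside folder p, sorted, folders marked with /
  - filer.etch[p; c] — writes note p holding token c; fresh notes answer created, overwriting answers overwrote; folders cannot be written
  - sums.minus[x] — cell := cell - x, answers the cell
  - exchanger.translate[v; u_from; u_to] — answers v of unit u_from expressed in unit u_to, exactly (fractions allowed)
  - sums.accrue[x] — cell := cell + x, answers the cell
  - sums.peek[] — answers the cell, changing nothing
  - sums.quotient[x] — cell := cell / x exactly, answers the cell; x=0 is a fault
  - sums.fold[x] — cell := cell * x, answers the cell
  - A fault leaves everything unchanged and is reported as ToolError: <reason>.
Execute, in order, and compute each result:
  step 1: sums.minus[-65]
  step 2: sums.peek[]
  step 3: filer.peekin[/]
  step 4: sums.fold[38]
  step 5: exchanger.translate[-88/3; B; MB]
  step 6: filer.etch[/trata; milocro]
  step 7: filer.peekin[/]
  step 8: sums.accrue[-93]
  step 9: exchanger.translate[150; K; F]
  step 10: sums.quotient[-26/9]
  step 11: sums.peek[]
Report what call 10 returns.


Answer: -21393/26

Derivation:
==> sums.minus(-65)
<== 65
==> sums.peek()
<== 65
==> filer.peekin(/)
<== []
==> sums.fold(38)
<== 2470
==> exchanger.translate(-88/3, B, MB)
<== -11/375000
==> filer.etch(/trata, milocro)
<== created
==> filer.peekin(/)
<== [trata]
==> sums.accrue(-93)
<== 2377
==> exchanger.translate(150, K, F)
<== -18967/100
==> sums.quotient(-26/9)
<== -21393/26
==> sums.peek()
<== -21393/26


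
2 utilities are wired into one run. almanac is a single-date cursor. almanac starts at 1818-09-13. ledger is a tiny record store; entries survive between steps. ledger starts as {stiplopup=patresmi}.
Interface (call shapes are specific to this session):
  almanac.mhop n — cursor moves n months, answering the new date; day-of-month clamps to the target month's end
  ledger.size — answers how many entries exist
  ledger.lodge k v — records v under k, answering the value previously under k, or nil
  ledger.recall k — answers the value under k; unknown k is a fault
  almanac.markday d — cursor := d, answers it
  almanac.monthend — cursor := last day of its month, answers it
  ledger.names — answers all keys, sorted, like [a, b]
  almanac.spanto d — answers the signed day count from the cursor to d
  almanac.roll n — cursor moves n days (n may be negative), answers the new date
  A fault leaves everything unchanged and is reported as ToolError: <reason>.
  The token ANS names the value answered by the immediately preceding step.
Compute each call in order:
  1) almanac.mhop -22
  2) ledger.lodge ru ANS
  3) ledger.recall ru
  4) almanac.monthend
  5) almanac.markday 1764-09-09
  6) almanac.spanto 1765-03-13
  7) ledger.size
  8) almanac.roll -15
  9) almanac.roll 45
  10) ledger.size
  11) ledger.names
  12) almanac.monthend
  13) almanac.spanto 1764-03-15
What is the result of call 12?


Answer: 1764-10-31

Derivation:
! 1. almanac.mhop(n: -22) => 1816-11-13
! 2. ledger.lodge(k: ru, v: ANS) => nil
! 3. ledger.recall(k: ru) => 1816-11-13
! 4. almanac.monthend() => 1816-11-30
! 5. almanac.markday(d: 1764-09-09) => 1764-09-09
! 6. almanac.spanto(d: 1765-03-13) => 185
! 7. ledger.size() => 2
! 8. almanac.roll(n: -15) => 1764-08-25
! 9. almanac.roll(n: 45) => 1764-10-09
! 10. ledger.size() => 2
! 11. ledger.names() => [ru, stiplopup]
! 12. almanac.monthend() => 1764-10-31
! 13. almanac.spanto(d: 1764-03-15) => -230


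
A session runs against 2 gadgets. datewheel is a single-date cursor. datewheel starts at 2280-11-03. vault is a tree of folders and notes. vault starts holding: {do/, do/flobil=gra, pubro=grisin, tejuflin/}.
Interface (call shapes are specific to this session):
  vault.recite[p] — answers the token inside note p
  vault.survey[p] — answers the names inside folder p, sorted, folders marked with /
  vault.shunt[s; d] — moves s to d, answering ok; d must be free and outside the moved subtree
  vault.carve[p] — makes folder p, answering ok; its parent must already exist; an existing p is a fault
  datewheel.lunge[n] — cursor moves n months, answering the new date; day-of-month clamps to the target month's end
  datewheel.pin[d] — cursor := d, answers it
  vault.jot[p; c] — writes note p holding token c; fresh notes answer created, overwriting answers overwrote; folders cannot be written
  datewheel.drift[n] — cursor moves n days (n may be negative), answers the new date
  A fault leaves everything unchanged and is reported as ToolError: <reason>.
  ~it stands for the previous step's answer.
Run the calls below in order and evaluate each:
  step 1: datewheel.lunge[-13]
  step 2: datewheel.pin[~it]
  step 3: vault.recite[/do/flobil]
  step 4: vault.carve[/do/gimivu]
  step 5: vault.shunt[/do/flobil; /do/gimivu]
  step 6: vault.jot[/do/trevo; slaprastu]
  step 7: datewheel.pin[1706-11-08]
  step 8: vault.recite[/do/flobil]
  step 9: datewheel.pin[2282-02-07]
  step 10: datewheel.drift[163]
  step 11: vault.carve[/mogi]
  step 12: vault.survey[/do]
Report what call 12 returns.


Answer: [flobil, gimivu/, trevo]

Derivation:
// datewheel.lunge(n: -13) => 2279-10-03
// datewheel.pin(d: ~it) => 2279-10-03
// vault.recite(p: /do/flobil) => gra
// vault.carve(p: /do/gimivu) => ok
// vault.shunt(s: /do/flobil, d: /do/gimivu) => ToolError: exists
// vault.jot(p: /do/trevo, c: slaprastu) => created
// datewheel.pin(d: 1706-11-08) => 1706-11-08
// vault.recite(p: /do/flobil) => gra
// datewheel.pin(d: 2282-02-07) => 2282-02-07
// datewheel.drift(n: 163) => 2282-07-20
// vault.carve(p: /mogi) => ok
// vault.survey(p: /do) => [flobil, gimivu/, trevo]
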